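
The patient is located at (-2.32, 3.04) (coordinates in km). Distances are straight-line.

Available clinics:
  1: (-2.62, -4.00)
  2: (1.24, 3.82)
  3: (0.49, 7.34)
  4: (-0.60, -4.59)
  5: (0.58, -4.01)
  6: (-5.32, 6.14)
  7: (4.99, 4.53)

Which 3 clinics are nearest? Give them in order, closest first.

2, 6, 3

Distances from (-2.32, 3.04):
1: 7.05 km
2: 3.64 km
3: 5.14 km
4: 7.82 km
5: 7.62 km
6: 4.31 km
7: 7.46 km
Sorted: 2 (3.64 km) < 6 (4.31 km) < 3 (5.14 km) < 1 (7.05 km) < 7 (7.46 km) < …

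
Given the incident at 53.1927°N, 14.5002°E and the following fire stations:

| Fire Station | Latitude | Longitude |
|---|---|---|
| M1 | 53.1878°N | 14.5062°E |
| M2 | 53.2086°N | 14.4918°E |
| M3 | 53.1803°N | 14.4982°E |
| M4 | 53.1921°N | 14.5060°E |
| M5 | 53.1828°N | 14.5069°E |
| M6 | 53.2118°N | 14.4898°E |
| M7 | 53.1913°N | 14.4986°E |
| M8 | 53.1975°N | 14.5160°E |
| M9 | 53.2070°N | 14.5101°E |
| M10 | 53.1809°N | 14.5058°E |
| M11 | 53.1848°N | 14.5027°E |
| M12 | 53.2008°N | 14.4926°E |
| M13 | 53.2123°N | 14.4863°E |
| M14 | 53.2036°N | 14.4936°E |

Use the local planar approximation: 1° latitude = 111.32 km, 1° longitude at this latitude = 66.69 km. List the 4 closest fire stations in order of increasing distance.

M7, M4, M1, M11

Distances from 53.1927°N, 14.5002°E:
M1: 0.6765 km
M2: 1.8565 km
M3: 1.3868 km
M4: 0.3925 km
M5: 1.1892 km
M6: 2.2365 km
M7: 0.1889 km
M8: 1.1814 km
M9: 1.7234 km
M10: 1.3656 km
M11: 0.8951 km
M12: 1.0344 km
M13: 2.3706 km
M14: 1.2908 km
Sorted: M7 (0.1889 km) < M4 (0.3925 km) < M1 (0.6765 km) < M11 (0.8951 km) < M12 (1.0344 km) < M8 (1.1814 km) < …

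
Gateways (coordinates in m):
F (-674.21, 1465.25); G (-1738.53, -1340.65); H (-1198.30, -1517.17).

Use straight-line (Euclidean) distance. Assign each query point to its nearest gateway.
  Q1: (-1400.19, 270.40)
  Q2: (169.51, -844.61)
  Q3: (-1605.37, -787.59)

Q1 at (-1400.19, 270.40):
  F: 1398.11 m
  G: 1646.19 m
  H: 1798.93 m
  → nearest: F (1398.11 m)
Q2 at (169.51, -844.61):
  F: 2459.13 m
  G: 1971.46 m
  H: 1524.22 m
  → nearest: H (1524.22 m)
Q3 at (-1605.37, -787.59):
  F: 2437.69 m
  G: 568.86 m
  H: 835.46 m
  → nearest: G (568.86 m)

Q1→F; Q2→H; Q3→G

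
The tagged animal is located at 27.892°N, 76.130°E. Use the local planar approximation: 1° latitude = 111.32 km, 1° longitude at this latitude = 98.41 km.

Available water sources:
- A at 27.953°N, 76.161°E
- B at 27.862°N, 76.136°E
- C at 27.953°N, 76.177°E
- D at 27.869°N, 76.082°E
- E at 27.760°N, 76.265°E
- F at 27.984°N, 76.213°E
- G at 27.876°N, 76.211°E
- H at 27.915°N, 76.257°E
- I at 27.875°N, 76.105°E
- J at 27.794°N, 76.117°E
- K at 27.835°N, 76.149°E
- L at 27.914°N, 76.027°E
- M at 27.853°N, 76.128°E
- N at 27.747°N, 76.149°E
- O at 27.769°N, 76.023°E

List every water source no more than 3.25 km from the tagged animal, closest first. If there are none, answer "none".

I

Distances from 27.892°N, 76.130°E:
A: 7.444 km
B: 3.391 km
C: 8.216 km
D: 5.373 km
E: 19.810 km
F: 13.100 km
G: 8.168 km
H: 12.758 km
I: 3.104 km
J: 10.984 km
K: 6.615 km
L: 10.428 km
M: 4.346 km
N: 16.249 km
O: 17.273 km
Threshold 3.25 km: I (3.104 km) is within range.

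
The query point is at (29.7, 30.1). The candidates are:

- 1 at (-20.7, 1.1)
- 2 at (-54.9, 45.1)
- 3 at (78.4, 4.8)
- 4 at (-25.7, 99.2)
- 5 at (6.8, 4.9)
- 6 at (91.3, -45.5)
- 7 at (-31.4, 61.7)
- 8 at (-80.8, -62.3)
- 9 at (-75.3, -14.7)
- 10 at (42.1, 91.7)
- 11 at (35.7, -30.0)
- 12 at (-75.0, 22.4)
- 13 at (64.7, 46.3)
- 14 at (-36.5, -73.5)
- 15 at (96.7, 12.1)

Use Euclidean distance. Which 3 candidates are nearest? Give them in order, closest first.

Distances from (29.7, 30.1):
1: √((-50.4)² + (-29.0)²) = √(2540.160 + 841.000) = 58.1
2: √((-84.6)² + (15.0)²) = √(7157.160 + 225.000) = 85.9
3: √((48.7)² + (-25.3)²) = √(2371.690 + 640.090) = 54.9
4: √((-55.4)² + (69.1)²) = √(3069.160 + 4774.810) = 88.6
5: √((-22.9)² + (-25.2)²) = √(524.410 + 635.040) = 34.1
6: √((61.6)² + (-75.6)²) = √(3794.560 + 5715.360) = 97.5
7: √((-61.1)² + (31.6)²) = √(3733.210 + 998.560) = 68.8
8: √((-110.5)² + (-92.4)²) = √(12210.250 + 8537.760) = 144.0
9: √((-105.0)² + (-44.8)²) = √(11025.000 + 2007.040) = 114.2
10: √((12.4)² + (61.6)²) = √(153.760 + 3794.560) = 62.8
11: √((6.0)² + (-60.1)²) = √(36.000 + 3612.010) = 60.4
12: √((-104.7)² + (-7.7)²) = √(10962.090 + 59.290) = 105.0
13: √((35.0)² + (16.2)²) = √(1225.000 + 262.440) = 38.6
14: √((-66.2)² + (-103.6)²) = √(4382.440 + 10732.960) = 122.9
15: √((67.0)² + (-18.0)²) = √(4489.000 + 324.000) = 69.4
Sorted: 5 (34.1) < 13 (38.6) < 3 (54.9) < 1 (58.1) < 11 (60.4) < …

5, 13, 3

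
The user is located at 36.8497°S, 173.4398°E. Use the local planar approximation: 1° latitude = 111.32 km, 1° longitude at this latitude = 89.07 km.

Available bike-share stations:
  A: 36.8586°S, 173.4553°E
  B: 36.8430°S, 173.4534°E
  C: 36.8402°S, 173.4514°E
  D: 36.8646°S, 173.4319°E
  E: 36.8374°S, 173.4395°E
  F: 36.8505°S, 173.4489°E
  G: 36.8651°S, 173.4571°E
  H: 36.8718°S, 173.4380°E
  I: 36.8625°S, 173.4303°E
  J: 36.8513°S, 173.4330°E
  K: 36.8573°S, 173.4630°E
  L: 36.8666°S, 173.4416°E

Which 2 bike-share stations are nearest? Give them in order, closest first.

J, F

Distances from 36.8497°S, 173.4398°E:
A: √((-0.0089·111.32)² + (0.0155·89.07)²) = √(0.981582 + 1.906015) = 1.6993 km
B: √((0.0067·111.32)² + (0.0136·89.07)²) = √(0.556283 + 1.467374) = 1.4226 km
C: √((0.0095·111.32)² + (0.0116·89.07)²) = √(1.118391 + 1.067527) = 1.4785 km
D: √((-0.0149·111.32)² + (-0.0079·89.07)²) = √(2.751180 + 0.495128) = 1.8018 km
E: √((0.0123·111.32)² + (-0.0003·89.07)²) = √(1.874807 + 0.000714) = 1.3695 km
F: √((-0.0008·111.32)² + (0.0091·89.07)²) = √(0.007931 + 0.656970) = 0.8154 km
G: √((-0.0154·111.32)² + (0.0173·89.07)²) = √(2.938920 + 2.374407) = 2.3051 km
H: √((-0.0221·111.32)² + (-0.0018·89.07)²) = √(6.052446 + 0.025704) = 2.4654 km
I: √((-0.0128·111.32)² + (-0.0095·89.07)²) = √(2.030329 + 0.715995) = 1.6572 km
J: √((-0.0016·111.32)² + (-0.0068·89.07)²) = √(0.031724 + 0.366843) = 0.6313 km
K: √((-0.0076·111.32)² + (0.0232·89.07)²) = √(0.715770 + 4.270108) = 2.2329 km
L: √((-0.0169·111.32)² + (0.0018·89.07)²) = √(3.539320 + 0.025704) = 1.8881 km
Sorted: J (0.6313 km) < F (0.8154 km) < E (1.3695 km) < B (1.4226 km) < …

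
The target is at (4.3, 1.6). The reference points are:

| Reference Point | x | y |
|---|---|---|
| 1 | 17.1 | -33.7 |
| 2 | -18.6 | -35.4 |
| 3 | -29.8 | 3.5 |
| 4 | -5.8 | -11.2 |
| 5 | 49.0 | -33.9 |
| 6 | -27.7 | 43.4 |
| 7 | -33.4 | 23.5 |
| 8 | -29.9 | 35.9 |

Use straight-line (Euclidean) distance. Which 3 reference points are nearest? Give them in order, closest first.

Distances from (4.3, 1.6):
1: 37.5
2: 43.5
3: 34.2
4: 16.3
5: 57.1
6: 52.6
7: 43.6
8: 48.4
Sorted: 4 (16.3) < 3 (34.2) < 1 (37.5) < 2 (43.5) < 7 (43.6) < …

4, 3, 1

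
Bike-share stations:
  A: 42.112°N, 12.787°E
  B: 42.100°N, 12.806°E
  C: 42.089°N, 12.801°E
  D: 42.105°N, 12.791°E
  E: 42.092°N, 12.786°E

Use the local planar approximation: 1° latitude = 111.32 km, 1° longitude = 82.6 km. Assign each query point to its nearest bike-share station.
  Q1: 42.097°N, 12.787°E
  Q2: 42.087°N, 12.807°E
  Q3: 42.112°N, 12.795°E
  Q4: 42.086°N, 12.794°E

Q1 at 42.097°N, 12.787°E:
  A: 1.670 km
  B: 1.605 km
  C: 1.460 km
  D: 0.950 km
  E: 0.563 km
  → nearest: E (0.563 km)
Q2 at 42.087°N, 12.807°E:
  A: 3.236 km
  B: 1.450 km
  C: 0.543 km
  D: 2.400 km
  E: 1.822 km
  → nearest: C (0.543 km)
Q3 at 42.112°N, 12.795°E:
  A: 0.661 km
  B: 1.616 km
  C: 2.608 km
  D: 0.846 km
  E: 2.347 km
  → nearest: A (0.661 km)
Q4 at 42.086°N, 12.794°E:
  A: 2.952 km
  B: 1.847 km
  C: 0.668 km
  D: 2.130 km
  E: 0.940 km
  → nearest: C (0.668 km)

Q1→E; Q2→C; Q3→A; Q4→C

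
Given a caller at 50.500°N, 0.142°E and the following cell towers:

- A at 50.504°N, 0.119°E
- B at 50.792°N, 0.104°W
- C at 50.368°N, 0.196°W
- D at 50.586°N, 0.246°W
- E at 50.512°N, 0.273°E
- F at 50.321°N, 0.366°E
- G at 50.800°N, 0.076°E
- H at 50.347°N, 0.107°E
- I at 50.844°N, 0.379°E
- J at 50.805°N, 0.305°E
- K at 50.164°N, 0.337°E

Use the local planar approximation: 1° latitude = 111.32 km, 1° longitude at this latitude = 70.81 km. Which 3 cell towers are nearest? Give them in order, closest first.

Distances from 50.500°N, 0.142°E:
A: 1.688 km
B: 36.879 km
C: 28.085 km
D: 29.094 km
E: 9.372 km
F: 25.468 km
G: 33.721 km
H: 17.211 km
I: 41.810 km
J: 35.861 km
K: 39.871 km
Sorted: A (1.688 km) < E (9.372 km) < H (17.211 km) < F (25.468 km) < C (28.085 km) < …

A, E, H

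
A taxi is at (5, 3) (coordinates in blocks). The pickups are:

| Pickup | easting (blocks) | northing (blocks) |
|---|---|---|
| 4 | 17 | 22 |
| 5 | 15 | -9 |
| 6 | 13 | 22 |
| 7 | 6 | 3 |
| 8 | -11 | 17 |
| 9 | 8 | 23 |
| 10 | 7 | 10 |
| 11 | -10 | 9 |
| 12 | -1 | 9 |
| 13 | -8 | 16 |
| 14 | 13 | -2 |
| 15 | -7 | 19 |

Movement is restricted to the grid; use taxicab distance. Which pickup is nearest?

7

Distances from (5, 3):
4: |12| + |19| = 12 + 19 = 31 blocks
5: |10| + |-12| = 10 + 12 = 22 blocks
6: |8| + |19| = 8 + 19 = 27 blocks
7: |1| + |0| = 1 + 0 = 1 blocks
8: |-16| + |14| = 16 + 14 = 30 blocks
9: |3| + |20| = 3 + 20 = 23 blocks
10: |2| + |7| = 2 + 7 = 9 blocks
11: |-15| + |6| = 15 + 6 = 21 blocks
12: |-6| + |6| = 6 + 6 = 12 blocks
13: |-13| + |13| = 13 + 13 = 26 blocks
14: |8| + |-5| = 8 + 5 = 13 blocks
15: |-12| + |16| = 12 + 16 = 28 blocks
Minimum: 7 at 1 blocks.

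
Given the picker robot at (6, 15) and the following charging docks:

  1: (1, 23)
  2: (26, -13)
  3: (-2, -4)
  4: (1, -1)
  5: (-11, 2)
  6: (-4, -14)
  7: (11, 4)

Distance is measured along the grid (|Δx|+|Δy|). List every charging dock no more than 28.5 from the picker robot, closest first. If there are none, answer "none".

1, 7, 4, 3

Distances from (6, 15):
1: |-5| + |8| = 5 + 8 = 13
2: |20| + |-28| = 20 + 28 = 48
3: |-8| + |-19| = 8 + 19 = 27
4: |-5| + |-16| = 5 + 16 = 21
5: |-17| + |-13| = 17 + 13 = 30
6: |-10| + |-29| = 10 + 29 = 39
7: |5| + |-11| = 5 + 11 = 16
Threshold 28.5: 1 (13), 7 (16), 4 (21), 3 (27) are within range.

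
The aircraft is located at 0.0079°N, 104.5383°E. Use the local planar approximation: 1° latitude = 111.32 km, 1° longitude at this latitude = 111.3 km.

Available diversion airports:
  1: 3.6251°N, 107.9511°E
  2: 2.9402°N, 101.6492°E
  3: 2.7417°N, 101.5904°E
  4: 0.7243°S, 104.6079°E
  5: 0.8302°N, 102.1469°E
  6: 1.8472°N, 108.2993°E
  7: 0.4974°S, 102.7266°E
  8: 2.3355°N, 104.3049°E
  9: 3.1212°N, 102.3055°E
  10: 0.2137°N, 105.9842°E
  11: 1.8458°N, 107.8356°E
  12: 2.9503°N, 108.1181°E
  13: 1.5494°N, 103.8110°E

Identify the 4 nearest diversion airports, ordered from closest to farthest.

Distances from 0.0079°N, 104.5383°E:
1: 553.5544 km
2: 458.2043 km
3: 447.5099 km
4: 81.8758 km
5: 281.4639 km
6: 465.9917 km
7: 209.3410 km
8: 260.4074 km
9: 426.4623 km
10: 162.5512 km
11: 420.1671 km
12: 515.7863 km
13: 189.7344 km
Sorted: 4 (81.8758 km) < 10 (162.5512 km) < 13 (189.7344 km) < 7 (209.3410 km) < 8 (260.4074 km) < 5 (281.4639 km) < …

4, 10, 13, 7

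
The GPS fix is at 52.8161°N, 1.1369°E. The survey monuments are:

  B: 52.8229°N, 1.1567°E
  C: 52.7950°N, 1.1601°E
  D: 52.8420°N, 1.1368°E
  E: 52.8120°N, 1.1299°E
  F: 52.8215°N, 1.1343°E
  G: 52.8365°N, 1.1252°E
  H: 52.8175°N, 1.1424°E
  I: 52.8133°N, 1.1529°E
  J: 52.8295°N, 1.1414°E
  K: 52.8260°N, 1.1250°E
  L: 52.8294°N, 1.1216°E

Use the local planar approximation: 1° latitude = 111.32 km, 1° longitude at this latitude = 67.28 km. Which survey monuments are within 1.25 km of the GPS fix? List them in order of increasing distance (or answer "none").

Distances from 52.8161°N, 1.1369°E:
B: √((0.0068·111.32)² + (0.0198·67.28)²) = √(0.573013 + 1.774608) = 1.5322 km
C: √((-0.0211·111.32)² + (0.0232·67.28)²) = √(5.517106 + 2.436396) = 2.8202 km
D: √((0.0259·111.32)² + (-0.0001·67.28)²) = √(8.312773 + 0.000045) = 2.8832 km
E: √((-0.0041·111.32)² + (-0.0070·67.28)²) = √(0.208312 + 0.221803) = 0.6558 km
F: √((0.0054·111.32)² + (-0.0026·67.28)²) = √(0.361355 + 0.030600) = 0.6261 km
G: √((0.0204·111.32)² + (-0.0117·67.28)²) = √(5.157114 + 0.619646) = 2.4035 km
H: √((0.0014·111.32)² + (0.0055·67.28)²) = √(0.024289 + 0.136930) = 0.4015 km
I: √((-0.0028·111.32)² + (0.0160·67.28)²) = √(0.097154 + 1.158809) = 1.1207 km
J: √((0.0134·111.32)² + (0.0045·67.28)²) = √(2.225133 + 0.091664) = 1.5221 km
K: √((0.0099·111.32)² + (-0.0119·67.28)²) = √(1.214554 + 0.641012) = 1.3622 km
L: √((0.0133·111.32)² + (-0.0153·67.28)²) = √(2.192046 + 1.059631) = 1.8032 km
Threshold 1.25 km: H (0.4015 km), F (0.6261 km), E (0.6558 km), I (1.1207 km) are within range.

H, F, E, I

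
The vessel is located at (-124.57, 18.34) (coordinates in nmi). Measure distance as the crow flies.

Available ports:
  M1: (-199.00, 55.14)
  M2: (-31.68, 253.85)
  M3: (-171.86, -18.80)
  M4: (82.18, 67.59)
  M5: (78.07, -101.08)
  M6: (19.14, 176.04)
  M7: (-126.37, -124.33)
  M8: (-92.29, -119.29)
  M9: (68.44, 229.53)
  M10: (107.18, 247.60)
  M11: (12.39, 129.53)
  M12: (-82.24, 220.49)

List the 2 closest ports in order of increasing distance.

Distances from (-124.57, 18.34):
M1: √((-74.43)² + (36.80)²) = √(5539.8249 + 1354.2400) = 83.03 nmi
M2: √((92.89)² + (235.51)²) = √(8628.5521 + 55464.9601) = 253.17 nmi
M3: √((-47.29)² + (-37.14)²) = √(2236.3441 + 1379.3796) = 60.13 nmi
M4: √((206.75)² + (49.25)²) = √(42745.5625 + 2425.5625) = 212.53 nmi
M5: √((202.64)² + (-119.42)²) = √(41062.9696 + 14261.1364) = 235.21 nmi
M6: √((143.71)² + (157.70)²) = √(20652.5641 + 24869.2900) = 213.36 nmi
M7: √((-1.80)² + (-142.67)²) = √(3.2400 + 20354.7289) = 142.68 nmi
M8: √((32.28)² + (-137.63)²) = √(1041.9984 + 18942.0169) = 141.36 nmi
M9: √((193.01)² + (211.19)²) = √(37252.8601 + 44601.2161) = 286.10 nmi
M10: √((231.75)² + (229.26)²) = √(53708.0625 + 52560.1476) = 325.99 nmi
M11: √((136.96)² + (111.19)²) = √(18758.0416 + 12363.2161) = 176.41 nmi
M12: √((42.33)² + (202.15)²) = √(1791.8289 + 40864.6225) = 206.53 nmi
Sorted: M3 (60.13 nmi) < M1 (83.03 nmi) < M8 (141.36 nmi) < M7 (142.68 nmi) < …

M3, M1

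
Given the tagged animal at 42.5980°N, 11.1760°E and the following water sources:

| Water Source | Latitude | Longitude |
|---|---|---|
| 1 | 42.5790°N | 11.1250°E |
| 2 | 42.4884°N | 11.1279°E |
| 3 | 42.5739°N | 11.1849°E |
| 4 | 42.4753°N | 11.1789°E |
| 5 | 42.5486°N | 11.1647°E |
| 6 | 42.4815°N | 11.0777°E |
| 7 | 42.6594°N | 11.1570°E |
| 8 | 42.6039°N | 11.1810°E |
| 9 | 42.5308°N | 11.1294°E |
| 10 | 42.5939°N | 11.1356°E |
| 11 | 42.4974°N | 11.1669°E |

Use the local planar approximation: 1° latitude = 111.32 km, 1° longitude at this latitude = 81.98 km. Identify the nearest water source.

Distances from 42.5980°N, 11.1760°E:
1: √((-0.0190·111.32)² + (-0.0510·81.98)²) = √(4.473563 + 17.480594) = 4.6855 km
2: √((-0.1096·111.32)² + (-0.0481·81.98)²) = √(148.856397 + 15.549126) = 12.8221 km
3: √((-0.0241·111.32)² + (0.0089·81.98)²) = √(7.197480 + 0.532348) = 2.7803 km
4: √((-0.1227·111.32)² + (0.0029·81.98)²) = √(186.567298 + 0.056521) = 13.6610 km
5: √((-0.0494·111.32)² + (-0.0113·81.98)²) = √(30.241289 + 0.858169) = 5.5767 km
6: √((-0.1165·111.32)² + (-0.0983·81.98)²) = √(168.189255 + 64.941582) = 15.2686 km
7: √((0.0614·111.32)² + (-0.0190·81.98)²) = √(46.717881 + 2.426180) = 7.0103 km
8: √((0.0059·111.32)² + (0.0050·81.98)²) = √(0.431370 + 0.168018) = 0.7742 km
9: √((-0.0672·111.32)² + (-0.0466·81.98)²) = √(55.960932 + 14.594448) = 8.3997 km
10: √((-0.0041·111.32)² + (-0.0404·81.98)²) = √(0.208312 + 10.969291) = 3.3433 km
11: √((-0.1006·111.32)² + (-0.0091·81.98)²) = √(125.412942 + 0.556543) = 11.2236 km
Minimum: 8 at 0.7742 km.

8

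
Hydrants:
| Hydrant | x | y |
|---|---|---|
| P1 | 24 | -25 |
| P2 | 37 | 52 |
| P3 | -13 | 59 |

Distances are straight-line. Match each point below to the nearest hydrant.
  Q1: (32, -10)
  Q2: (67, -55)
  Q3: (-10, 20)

Q1 at (32, -10):
  P1: √((-8)² + (-15)²) = √(64.000 + 225.000) = 17.0
  P2: √((5)² + (62)²) = √(25.000 + 3844.000) = 62.2
  P3: √((-45)² + (69)²) = √(2025.000 + 4761.000) = 82.4
  → nearest: P1 (17.0)
Q2 at (67, -55):
  P1: √((-43)² + (30)²) = √(1849.000 + 900.000) = 52.4
  P2: √((-30)² + (107)²) = √(900.000 + 11449.000) = 111.1
  P3: √((-80)² + (114)²) = √(6400.000 + 12996.000) = 139.3
  → nearest: P1 (52.4)
Q3 at (-10, 20):
  P1: √((34)² + (-45)²) = √(1156.000 + 2025.000) = 56.4
  P2: √((47)² + (32)²) = √(2209.000 + 1024.000) = 56.9
  P3: √((-3)² + (39)²) = √(9.000 + 1521.000) = 39.1
  → nearest: P3 (39.1)

Q1→P1; Q2→P1; Q3→P3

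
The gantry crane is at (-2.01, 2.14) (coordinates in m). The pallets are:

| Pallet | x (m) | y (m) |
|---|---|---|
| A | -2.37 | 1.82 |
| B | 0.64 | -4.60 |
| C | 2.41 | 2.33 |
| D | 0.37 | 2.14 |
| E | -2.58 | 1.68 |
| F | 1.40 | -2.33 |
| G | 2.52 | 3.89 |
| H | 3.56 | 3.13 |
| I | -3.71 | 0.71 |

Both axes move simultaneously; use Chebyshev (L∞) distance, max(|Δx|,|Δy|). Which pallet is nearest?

A

Distances from (-2.01, 2.14):
A: max(|-0.36|, |-0.32|) = 0.36 m
B: max(|2.65|, |-6.74|) = 6.74 m
C: max(|4.42|, |0.19|) = 4.42 m
D: max(|2.38|, |0.00|) = 2.38 m
E: max(|-0.57|, |-0.46|) = 0.57 m
F: max(|3.41|, |-4.47|) = 4.47 m
G: max(|4.53|, |1.75|) = 4.53 m
H: max(|5.57|, |0.99|) = 5.57 m
I: max(|-1.70|, |-1.43|) = 1.70 m
Minimum: A at 0.36 m.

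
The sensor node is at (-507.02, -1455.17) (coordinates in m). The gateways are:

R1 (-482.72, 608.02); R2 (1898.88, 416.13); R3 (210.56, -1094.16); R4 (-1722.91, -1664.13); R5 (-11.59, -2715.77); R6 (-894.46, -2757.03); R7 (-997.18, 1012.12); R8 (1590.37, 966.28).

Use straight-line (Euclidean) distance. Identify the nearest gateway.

R3

Distances from (-507.02, -1455.17):
R1: √((24.30)² + (2063.19)²) = √(590.4900 + 4256752.9761) = 2063.33 m
R2: √((2405.90)² + (1871.30)²) = √(5788354.8100 + 3501763.6900) = 3047.97 m
R3: √((717.58)² + (361.01)²) = √(514921.0564 + 130328.2201) = 803.27 m
R4: √((-1215.89)² + (-208.96)²) = √(1478388.4921 + 43664.2816) = 1233.72 m
R5: √((495.43)² + (-1260.60)²) = √(245450.8849 + 1589112.3600) = 1354.46 m
R6: √((-387.44)² + (-1301.86)²) = √(150109.7536 + 1694839.4596) = 1358.29 m
R7: √((-490.16)² + (2467.29)²) = √(240256.8256 + 6087519.9441) = 2515.51 m
R8: √((2097.39)² + (2421.45)²) = √(4399044.8121 + 5863420.1025) = 3203.51 m
Minimum: R3 at 803.27 m.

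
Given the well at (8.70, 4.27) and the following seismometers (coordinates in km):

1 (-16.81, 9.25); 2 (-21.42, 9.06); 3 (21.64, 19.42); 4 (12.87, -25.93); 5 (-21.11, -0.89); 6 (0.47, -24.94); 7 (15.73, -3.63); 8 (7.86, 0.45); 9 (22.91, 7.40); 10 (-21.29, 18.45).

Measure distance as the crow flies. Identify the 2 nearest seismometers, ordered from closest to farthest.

Distances from (8.70, 4.27):
1: √((-25.51)² + (4.98)²) = √(650.7601 + 24.8004) = 25.99 km
2: √((-30.12)² + (4.79)²) = √(907.2144 + 22.9441) = 30.50 km
3: √((12.94)² + (15.15)²) = √(167.4436 + 229.5225) = 19.92 km
4: √((4.17)² + (-30.20)²) = √(17.3889 + 912.0400) = 30.49 km
5: √((-29.81)² + (-5.16)²) = √(888.6361 + 26.6256) = 30.25 km
6: √((-8.23)² + (-29.21)²) = √(67.7329 + 853.2241) = 30.35 km
7: √((7.03)² + (-7.90)²) = √(49.4209 + 62.4100) = 10.58 km
8: √((-0.84)² + (-3.82)²) = √(0.7056 + 14.5924) = 3.91 km
9: √((14.21)² + (3.13)²) = √(201.9241 + 9.7969) = 14.55 km
10: √((-29.99)² + (14.18)²) = √(899.4001 + 201.0724) = 33.17 km
Sorted: 8 (3.91 km) < 7 (10.58 km) < 9 (14.55 km) < 3 (19.92 km) < …

8, 7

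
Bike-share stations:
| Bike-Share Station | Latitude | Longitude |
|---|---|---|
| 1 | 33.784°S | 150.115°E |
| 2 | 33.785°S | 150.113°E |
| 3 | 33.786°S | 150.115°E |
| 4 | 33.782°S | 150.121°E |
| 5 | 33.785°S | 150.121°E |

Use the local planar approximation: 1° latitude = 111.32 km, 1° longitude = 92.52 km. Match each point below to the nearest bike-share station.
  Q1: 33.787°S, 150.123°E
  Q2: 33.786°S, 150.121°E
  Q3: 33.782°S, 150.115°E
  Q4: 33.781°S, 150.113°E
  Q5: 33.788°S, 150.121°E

Q1 at 33.787°S, 150.123°E:
  1: 0.812014 km
  2: 0.951611 km
  3: 0.748484 km
  4: 0.586552 km
  5: 0.289497 km
  → nearest: 5 (0.289497 km)
Q2 at 33.786°S, 150.121°E:
  1: 0.598103 km
  2: 0.748484 km
  3: 0.555120 km
  4: 0.445280 km
  5: 0.111320 km
  → nearest: 5 (0.111320 km)
Q3 at 33.782°S, 150.115°E:
  1: 0.222640 km
  2: 0.381797 km
  3: 0.445280 km
  4: 0.555120 km
  5: 0.647833 km
  → nearest: 1 (0.222640 km)
Q4 at 33.781°S, 150.113°E:
  1: 0.381797 km
  2: 0.445280 km
  3: 0.586552 km
  4: 0.748484 km
  5: 0.863777 km
  → nearest: 1 (0.381797 km)
Q5 at 33.788°S, 150.121°E:
  1: 0.711641 km
  2: 0.812014 km
  3: 0.598103 km
  4: 0.667920 km
  5: 0.333960 km
  → nearest: 5 (0.333960 km)

Q1→5; Q2→5; Q3→1; Q4→1; Q5→5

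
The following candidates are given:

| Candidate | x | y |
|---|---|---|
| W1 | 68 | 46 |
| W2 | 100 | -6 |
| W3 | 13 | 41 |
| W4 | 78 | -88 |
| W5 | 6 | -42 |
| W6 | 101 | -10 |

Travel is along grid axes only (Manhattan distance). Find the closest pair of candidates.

W2 and W6

Pairwise distances:
W1–W2: 84
W1–W3: 60
W1–W4: 144
W1–W5: 150
W1–W6: 89
W2–W3: 134
W2–W4: 104
W2–W5: 130
W2–W6: 5
W3–W4: 194
W3–W5: 90
W3–W6: 139
W4–W5: 118
W4–W6: 101
W5–W6: 127
Closest pair: W2–W6 at 5.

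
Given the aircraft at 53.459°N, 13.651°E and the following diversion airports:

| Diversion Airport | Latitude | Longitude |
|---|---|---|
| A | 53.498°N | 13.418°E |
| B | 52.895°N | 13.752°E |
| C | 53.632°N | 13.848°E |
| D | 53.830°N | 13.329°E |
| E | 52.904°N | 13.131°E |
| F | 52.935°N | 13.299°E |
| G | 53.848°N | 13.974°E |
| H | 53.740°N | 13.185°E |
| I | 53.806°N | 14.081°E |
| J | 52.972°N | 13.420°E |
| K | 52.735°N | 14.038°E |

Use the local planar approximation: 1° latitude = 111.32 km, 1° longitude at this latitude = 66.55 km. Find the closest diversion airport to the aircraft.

A

Distances from 53.459°N, 13.651°E:
A: 16.102 km
B: 63.143 km
C: 23.297 km
D: 46.528 km
E: 70.814 km
F: 62.860 km
G: 48.345 km
H: 44.048 km
I: 48.073 km
J: 56.350 km
K: 84.611 km
Minimum: A at 16.102 km.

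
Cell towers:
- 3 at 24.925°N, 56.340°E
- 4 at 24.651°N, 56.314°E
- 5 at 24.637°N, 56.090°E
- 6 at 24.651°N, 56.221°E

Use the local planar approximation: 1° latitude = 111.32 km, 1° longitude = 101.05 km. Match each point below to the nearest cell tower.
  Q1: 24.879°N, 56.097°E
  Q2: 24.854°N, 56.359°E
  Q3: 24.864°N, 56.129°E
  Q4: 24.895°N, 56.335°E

Q1→3; Q2→3; Q3→3; Q4→3

Q1 at 24.879°N, 56.097°E:
  3: √((0.046·111.32)² + (0.243·101.05)²) = √(26.22177 + 602.95539) = 25.083 km
  4: √((-0.228·111.32)² + (0.217·101.05)²) = √(644.19313 + 480.83061) = 33.541 km
  5: √((-0.242·111.32)² + (-0.007·101.05)²) = √(725.73343 + 0.50034) = 26.949 km
  6: √((-0.228·111.32)² + (0.124·101.05)²) = √(644.19313 + 157.00591) = 28.305 km
  → nearest: 3 (25.083 km)
Q2 at 24.854°N, 56.359°E:
  3: √((0.071·111.32)² + (-0.019·101.05)²) = √(62.46879 + 3.68621) = 8.134 km
  4: √((-0.203·111.32)² + (-0.045·101.05)²) = √(510.66780 + 20.67748) = 23.051 km
  5: √((-0.217·111.32)² + (-0.269·101.05)²) = √(583.53359 + 738.88559) = 36.365 km
  6: √((-0.203·111.32)² + (-0.138·101.05)²) = √(510.66780 + 194.46024) = 26.554 km
  → nearest: 3 (8.134 km)
Q3 at 24.864°N, 56.129°E:
  3: √((0.061·111.32)² + (0.211·101.05)²) = √(46.11116 + 454.60849) = 22.377 km
  4: √((-0.213·111.32)² + (0.185·101.05)²) = √(562.21911 + 349.47498) = 30.194 km
  5: √((-0.227·111.32)² + (-0.039·101.05)²) = √(638.55471 + 15.53109) = 25.575 km
  6: √((-0.213·111.32)² + (0.092·101.05)²) = √(562.21911 + 86.42677) = 25.469 km
  → nearest: 3 (22.377 km)
Q4 at 24.895°N, 56.335°E:
  3: √((0.030·111.32)² + (0.005·101.05)²) = √(11.15293 + 0.25528) = 3.378 km
  4: √((-0.244·111.32)² + (-0.021·101.05)²) = √(737.77859 + 4.50310) = 27.245 km
  5: √((-0.258·111.32)² + (-0.245·101.05)²) = √(824.87057 + 612.92143) = 37.918 km
  6: √((-0.244·111.32)² + (-0.114·101.05)²) = √(737.77859 + 132.70349) = 29.504 km
  → nearest: 3 (3.378 km)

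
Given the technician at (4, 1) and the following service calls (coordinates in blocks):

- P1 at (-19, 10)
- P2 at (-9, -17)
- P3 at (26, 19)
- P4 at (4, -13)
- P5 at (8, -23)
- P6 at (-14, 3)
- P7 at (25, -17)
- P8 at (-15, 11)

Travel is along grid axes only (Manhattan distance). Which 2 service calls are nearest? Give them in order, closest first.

P4, P6

Distances from (4, 1):
P1: |-23| + |9| = 23 + 9 = 32 blocks
P2: |-13| + |-18| = 13 + 18 = 31 blocks
P3: |22| + |18| = 22 + 18 = 40 blocks
P4: |0| + |-14| = 0 + 14 = 14 blocks
P5: |4| + |-24| = 4 + 24 = 28 blocks
P6: |-18| + |2| = 18 + 2 = 20 blocks
P7: |21| + |-18| = 21 + 18 = 39 blocks
P8: |-19| + |10| = 19 + 10 = 29 blocks
Sorted: P4 (14 blocks) < P6 (20 blocks) < P5 (28 blocks) < P8 (29 blocks) < …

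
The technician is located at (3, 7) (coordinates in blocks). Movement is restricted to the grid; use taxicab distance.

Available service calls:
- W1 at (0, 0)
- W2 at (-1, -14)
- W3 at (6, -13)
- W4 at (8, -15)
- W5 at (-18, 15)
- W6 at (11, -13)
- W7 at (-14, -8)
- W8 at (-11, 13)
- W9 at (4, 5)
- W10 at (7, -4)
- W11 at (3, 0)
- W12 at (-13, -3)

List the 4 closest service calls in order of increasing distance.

Distances from (3, 7):
W1: |-3| + |-7| = 3 + 7 = 10 blocks
W2: |-4| + |-21| = 4 + 21 = 25 blocks
W3: |3| + |-20| = 3 + 20 = 23 blocks
W4: |5| + |-22| = 5 + 22 = 27 blocks
W5: |-21| + |8| = 21 + 8 = 29 blocks
W6: |8| + |-20| = 8 + 20 = 28 blocks
W7: |-17| + |-15| = 17 + 15 = 32 blocks
W8: |-14| + |6| = 14 + 6 = 20 blocks
W9: |1| + |-2| = 1 + 2 = 3 blocks
W10: |4| + |-11| = 4 + 11 = 15 blocks
W11: |0| + |-7| = 0 + 7 = 7 blocks
W12: |-16| + |-10| = 16 + 10 = 26 blocks
Sorted: W9 (3 blocks) < W11 (7 blocks) < W1 (10 blocks) < W10 (15 blocks) < W8 (20 blocks) < W3 (23 blocks) < …

W9, W11, W1, W10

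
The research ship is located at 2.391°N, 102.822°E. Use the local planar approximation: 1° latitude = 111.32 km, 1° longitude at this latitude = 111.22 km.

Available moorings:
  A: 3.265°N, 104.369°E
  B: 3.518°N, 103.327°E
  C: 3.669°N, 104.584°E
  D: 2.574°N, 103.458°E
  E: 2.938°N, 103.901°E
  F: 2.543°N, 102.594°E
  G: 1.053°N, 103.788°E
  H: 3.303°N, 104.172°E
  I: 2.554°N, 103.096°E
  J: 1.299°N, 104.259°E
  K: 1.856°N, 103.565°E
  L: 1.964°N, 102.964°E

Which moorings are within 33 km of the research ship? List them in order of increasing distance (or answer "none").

F

Distances from 2.391°N, 102.822°E:
A: √((0.874·111.32)² + (1.547·111.22)²) = √(9466.06017 + 29603.72825) = 197.661 km
B: √((1.127·111.32)² + (0.505·111.22)²) = √(15739.61943 + 3154.63079) = 137.456 km
C: √((1.278·111.32)² + (1.762·111.22)²) = √(20239.88791 + 38404.09980) = 242.165 km
D: √((0.183·111.32)² + (0.636·111.22)²) = √(415.00046 + 5003.57038) = 73.611 km
E: √((0.547·111.32)² + (1.079·111.22)²) = √(3707.84054 + 14401.53124) = 134.571 km
F: √((0.152·111.32)² + (-0.228·111.22)²) = √(286.30806 + 643.03628) = 30.485 km
G: √((-1.338·111.32)² + (0.966·111.22)²) = √(22184.95858 + 11543.03558) = 183.652 km
H: √((0.912·111.32)² + (1.350·111.22)²) = √(10307.09009 + 22544.12161) = 181.249 km
I: √((0.163·111.32)² + (0.274·111.22)²) = √(329.24683 + 928.68174) = 35.467 km
J: √((-1.092·111.32)² + (1.437·111.22)²) = √(14777.18369 + 25543.43608) = 200.800 km
K: √((-0.535·111.32)² + (0.743·111.22)²) = √(3546.94096 + 6828.78452) = 101.861 km
L: √((-0.427·111.32)² + (0.142·111.22)²) = √(2259.44693 + 249.42643) = 50.089 km
Threshold 33 km: F (30.485 km) is within range.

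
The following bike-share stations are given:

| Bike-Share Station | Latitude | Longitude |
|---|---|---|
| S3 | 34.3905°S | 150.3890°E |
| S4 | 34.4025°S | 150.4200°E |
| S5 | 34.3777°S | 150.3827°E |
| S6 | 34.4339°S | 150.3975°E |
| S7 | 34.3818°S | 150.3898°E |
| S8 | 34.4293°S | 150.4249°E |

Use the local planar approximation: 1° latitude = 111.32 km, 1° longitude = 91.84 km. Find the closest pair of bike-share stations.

S5 and S7

Pairwise distances:
S3–S4: √((-0.0120·111.32)² + (0.0310·91.84)²) = √(1.784469 + 8.105637) = 3.1449 km
S3–S5: √((0.0128·111.32)² + (-0.0063·91.84)²) = √(2.030329 + 0.334769) = 1.5379 km
S3–S6: √((-0.0434·111.32)² + (0.0085·91.84)²) = √(23.341344 + 0.609399) = 4.8939 km
S3–S7: √((0.0087·111.32)² + (0.0008·91.84)²) = √(0.937961 + 0.005398) = 0.9713 km
S3–S8: √((-0.0388·111.32)² + (0.0359·91.84)²) = √(18.655627 + 10.870578) = 5.4338 km
S4–S5: √((0.0248·111.32)² + (-0.0373·91.84)²) = √(7.621663 + 11.734955) = 4.3996 km
S4–S6: √((-0.0314·111.32)² + (-0.0225·91.84)²) = √(12.218157 + 4.270009) = 4.0606 km
S4–S7: √((0.0207·111.32)² + (-0.0302·91.84)²) = √(5.309909 + 7.692679) = 3.6059 km
S4–S8: √((-0.0268·111.32)² + (0.0049·91.84)²) = √(8.900532 + 0.202514) = 3.0171 km
S5–S6: √((-0.0562·111.32)² + (0.0148·91.84)²) = √(39.139838 + 1.847512) = 6.4021 km
S5–S7: √((-0.0041·111.32)² + (0.0071·91.84)²) = √(0.208312 + 0.425187) = 0.7959 km
S5–S8: √((-0.0516·111.32)² + (0.0422·91.84)²) = √(32.994823 + 15.020647) = 6.9293 km
S6–S7: √((0.0521·111.32)² + (-0.0077·91.84)²) = √(33.637355 + 0.500087) = 5.8427 km
S6–S8: √((0.0046·111.32)² + (0.0274·91.84)²) = √(0.262218 + 6.332349) = 2.5680 km
S7–S8: √((-0.0475·111.32)² + (0.0351·91.84)²) = √(27.959771 + 10.391494) = 6.1928 km
Closest pair: S5–S7 at 0.7959 km.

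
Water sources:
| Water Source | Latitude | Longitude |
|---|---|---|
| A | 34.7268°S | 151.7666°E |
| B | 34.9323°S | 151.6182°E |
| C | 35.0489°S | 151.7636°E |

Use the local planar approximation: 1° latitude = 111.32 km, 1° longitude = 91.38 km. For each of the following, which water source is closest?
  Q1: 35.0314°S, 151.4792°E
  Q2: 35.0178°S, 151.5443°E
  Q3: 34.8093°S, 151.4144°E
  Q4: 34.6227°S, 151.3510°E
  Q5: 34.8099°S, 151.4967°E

Q1→B; Q2→B; Q3→B; Q4→A; Q5→B

Q1 at 35.0314°S, 151.4792°E:
  A: 42.8892 km
  B: 16.8237 km
  C: 26.0614 km
  → nearest: B (16.8237 km)
Q2 at 35.0178°S, 151.5443°E:
  A: 38.2365 km
  B: 11.6702 km
  C: 20.3365 km
  → nearest: B (11.6702 km)
Q3 at 34.8093°S, 151.4144°E:
  A: 33.4687 km
  B: 23.1151 km
  C: 41.5891 km
  → nearest: B (23.1151 km)
Q4 at 34.6227°S, 151.3510°E:
  A: 39.7062 km
  B: 42.2373 km
  C: 60.6014 km
  → nearest: A (39.7062 km)
Q5 at 34.8099°S, 151.4967°E:
  A: 26.3413 km
  B: 17.5763 km
  C: 36.0928 km
  → nearest: B (17.5763 km)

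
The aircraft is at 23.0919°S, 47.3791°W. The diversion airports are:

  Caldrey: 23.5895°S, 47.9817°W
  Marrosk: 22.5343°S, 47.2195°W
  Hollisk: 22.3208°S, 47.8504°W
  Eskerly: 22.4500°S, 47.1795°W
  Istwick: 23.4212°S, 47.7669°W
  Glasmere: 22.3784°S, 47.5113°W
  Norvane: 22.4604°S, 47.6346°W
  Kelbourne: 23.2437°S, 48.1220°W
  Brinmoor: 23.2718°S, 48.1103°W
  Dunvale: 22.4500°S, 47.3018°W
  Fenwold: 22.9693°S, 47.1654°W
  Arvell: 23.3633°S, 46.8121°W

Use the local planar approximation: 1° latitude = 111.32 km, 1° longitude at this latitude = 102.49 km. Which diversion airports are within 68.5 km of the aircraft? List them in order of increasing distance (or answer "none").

Distances from 23.0919°S, 47.3791°W:
Caldrey: 82.9622 km
Marrosk: 64.1911 km
Hollisk: 98.4964 km
Eskerly: 74.3269 km
Istwick: 54.0694 km
Glasmere: 80.5742 km
Norvane: 75.0174 km
Kelbourne: 77.9925 km
Brinmoor: 77.5704 km
Dunvale: 71.8942 km
Fenwold: 25.8063 km
Arvell: 65.4963 km
Threshold 68.5 km: Fenwold (25.8063 km), Istwick (54.0694 km), Marrosk (64.1911 km), Arvell (65.4963 km) are within range.

Fenwold, Istwick, Marrosk, Arvell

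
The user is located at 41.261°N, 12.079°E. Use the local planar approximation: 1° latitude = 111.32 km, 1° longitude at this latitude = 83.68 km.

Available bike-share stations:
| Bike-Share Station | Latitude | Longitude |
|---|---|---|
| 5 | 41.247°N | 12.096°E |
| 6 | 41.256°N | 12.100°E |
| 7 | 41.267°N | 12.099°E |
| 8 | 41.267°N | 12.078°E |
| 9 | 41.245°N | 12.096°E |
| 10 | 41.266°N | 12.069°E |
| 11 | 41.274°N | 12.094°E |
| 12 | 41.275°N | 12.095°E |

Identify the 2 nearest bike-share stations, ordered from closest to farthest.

Distances from 41.261°N, 12.079°E:
5: 2.110 km
6: 1.843 km
7: 1.802 km
8: 0.673 km
9: 2.279 km
10: 1.005 km
11: 1.916 km
12: 2.055 km
Sorted: 8 (0.673 km) < 10 (1.005 km) < 7 (1.802 km) < 6 (1.843 km) < …

8, 10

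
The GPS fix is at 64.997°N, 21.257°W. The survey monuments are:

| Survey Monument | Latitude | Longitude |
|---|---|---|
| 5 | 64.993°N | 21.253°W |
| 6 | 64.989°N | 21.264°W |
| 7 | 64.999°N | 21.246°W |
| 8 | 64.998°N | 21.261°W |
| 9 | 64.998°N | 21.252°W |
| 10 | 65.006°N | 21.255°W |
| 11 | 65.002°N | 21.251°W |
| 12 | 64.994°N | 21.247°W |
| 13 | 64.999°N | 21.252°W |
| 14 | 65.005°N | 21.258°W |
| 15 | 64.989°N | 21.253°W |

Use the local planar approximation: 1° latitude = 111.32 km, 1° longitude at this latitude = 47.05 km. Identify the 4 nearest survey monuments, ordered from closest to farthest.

8, 9, 13, 5

Distances from 64.997°N, 21.257°W:
5: √((-0.004·111.32)² + (0.004·47.05)²) = √(0.19827 + 0.03542) = 0.483 km
6: √((-0.008·111.32)² + (-0.007·47.05)²) = √(0.79310 + 0.10847) = 0.950 km
7: √((0.002·111.32)² + (0.011·47.05)²) = √(0.04957 + 0.26786) = 0.563 km
8: √((0.001·111.32)² + (-0.004·47.05)²) = √(0.01239 + 0.03542) = 0.219 km
9: √((0.001·111.32)² + (0.005·47.05)²) = √(0.01239 + 0.05534) = 0.260 km
10: √((0.009·111.32)² + (0.002·47.05)²) = √(1.00376 + 0.00885) = 1.006 km
11: √((0.005·111.32)² + (0.006·47.05)²) = √(0.30980 + 0.07969) = 0.624 km
12: √((-0.003·111.32)² + (0.010·47.05)²) = √(0.11153 + 0.22137) = 0.577 km
13: √((0.002·111.32)² + (0.005·47.05)²) = √(0.04957 + 0.05534) = 0.324 km
14: √((0.008·111.32)² + (-0.001·47.05)²) = √(0.79310 + 0.00221) = 0.892 km
15: √((-0.008·111.32)² + (0.004·47.05)²) = √(0.79310 + 0.03542) = 0.910 km
Sorted: 8 (0.219 km) < 9 (0.260 km) < 13 (0.324 km) < 5 (0.483 km) < 7 (0.563 km) < 12 (0.577 km) < …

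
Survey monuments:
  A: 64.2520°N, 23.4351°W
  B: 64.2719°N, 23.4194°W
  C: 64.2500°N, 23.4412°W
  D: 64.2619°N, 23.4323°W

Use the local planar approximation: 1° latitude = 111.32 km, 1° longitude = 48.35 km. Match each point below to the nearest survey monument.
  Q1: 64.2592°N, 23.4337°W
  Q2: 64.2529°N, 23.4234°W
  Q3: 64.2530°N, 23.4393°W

Q1 at 64.2592°N, 23.4337°W:
  A: 0.8044 km
  B: 1.5738 km
  C: 1.0864 km
  D: 0.3081 km
  → nearest: D (0.3081 km)
Q2 at 64.2529°N, 23.4234°W:
  A: 0.5745 km
  B: 2.1239 km
  C: 0.9192 km
  D: 1.0904 km
  → nearest: A (0.5745 km)
Q3 at 64.2530°N, 23.4393°W:
  A: 0.2316 km
  B: 2.3135 km
  C: 0.3464 km
  D: 1.0470 km
  → nearest: A (0.2316 km)

Q1→D; Q2→A; Q3→A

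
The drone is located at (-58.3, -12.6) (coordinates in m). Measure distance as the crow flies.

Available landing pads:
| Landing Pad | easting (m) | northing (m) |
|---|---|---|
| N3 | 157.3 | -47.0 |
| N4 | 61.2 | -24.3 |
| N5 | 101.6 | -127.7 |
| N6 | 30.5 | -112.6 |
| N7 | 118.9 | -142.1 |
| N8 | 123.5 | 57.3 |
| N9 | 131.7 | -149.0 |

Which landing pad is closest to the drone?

Distances from (-58.3, -12.6):
N3: 218.3 m
N4: 120.1 m
N5: 197.0 m
N6: 133.7 m
N7: 219.5 m
N8: 194.8 m
N9: 233.9 m
Minimum: N4 at 120.1 m.

N4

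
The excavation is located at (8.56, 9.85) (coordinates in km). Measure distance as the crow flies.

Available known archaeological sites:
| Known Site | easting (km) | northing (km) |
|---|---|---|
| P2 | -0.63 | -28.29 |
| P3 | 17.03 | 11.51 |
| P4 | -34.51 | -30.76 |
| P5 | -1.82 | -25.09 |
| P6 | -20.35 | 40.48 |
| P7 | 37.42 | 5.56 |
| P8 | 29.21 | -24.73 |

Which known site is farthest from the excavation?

P4

Distances from (8.56, 9.85):
P2: √((-9.19)² + (-38.14)²) = √(84.4561 + 1454.6596) = 39.23 km
P3: √((8.47)² + (1.66)²) = √(71.7409 + 2.7556) = 8.63 km
P4: √((-43.07)² + (-40.61)²) = √(1855.0249 + 1649.1721) = 59.20 km
P5: √((-10.38)² + (-34.94)²) = √(107.7444 + 1220.8036) = 36.45 km
P6: √((-28.91)² + (30.63)²) = √(835.7881 + 938.1969) = 42.12 km
P7: √((28.86)² + (-4.29)²) = √(832.8996 + 18.4041) = 29.18 km
P8: √((20.65)² + (-34.58)²) = √(426.4225 + 1195.7764) = 40.28 km
Maximum: P4 at 59.20 km.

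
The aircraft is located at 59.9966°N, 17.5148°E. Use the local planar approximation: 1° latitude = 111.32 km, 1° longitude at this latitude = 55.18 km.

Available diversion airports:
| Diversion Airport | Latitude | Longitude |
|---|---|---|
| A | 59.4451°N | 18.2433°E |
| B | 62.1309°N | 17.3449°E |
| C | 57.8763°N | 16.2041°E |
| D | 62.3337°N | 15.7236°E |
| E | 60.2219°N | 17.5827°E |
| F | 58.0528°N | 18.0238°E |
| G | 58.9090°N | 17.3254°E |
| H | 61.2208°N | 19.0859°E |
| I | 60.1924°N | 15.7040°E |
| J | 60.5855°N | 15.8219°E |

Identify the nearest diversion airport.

Distances from 59.9966°N, 17.5148°E:
A: √((-0.5515·111.32)² + (0.7285·55.18)²) = √(3769.097993 + 1615.929854) = 73.3827 km
B: √((2.1343·111.32)² + (-0.1699·55.18)²) = √(56449.139250 + 87.892163) = 237.7752 km
C: √((-2.1203·111.32)² + (-1.3107·55.18)²) = √(55711.008723 + 5230.822596) = 246.8640 km
D: √((2.3371·111.32)² + (-1.7912·55.18)²) = √(67686.332987 + 9769.032477) = 278.3080 km
E: √((0.2253·111.32)² + (0.0679·55.18)²) = √(629.026264 + 14.037926) = 25.3587 km
F: √((-1.9438·111.32)² + (0.5090·55.18)²) = √(46821.955827 + 788.858223) = 218.1990 km
G: √((-1.0876·111.32)² + (-0.1894·55.18)²) = √(14658.340075 + 109.225324) = 121.5219 km
H: √((1.2242·111.32)² + (1.5711·55.18)²) = √(18571.678021 + 7515.727918) = 161.5160 km
I: √((0.1958·111.32)² + (-1.8108·55.18)²) = √(475.085494 + 9983.995209) = 102.2696 km
J: √((0.5889·111.32)² + (-1.6929·55.18)²) = √(4297.634763 + 8726.216872) = 114.1221 km
Minimum: E at 25.3587 km.

E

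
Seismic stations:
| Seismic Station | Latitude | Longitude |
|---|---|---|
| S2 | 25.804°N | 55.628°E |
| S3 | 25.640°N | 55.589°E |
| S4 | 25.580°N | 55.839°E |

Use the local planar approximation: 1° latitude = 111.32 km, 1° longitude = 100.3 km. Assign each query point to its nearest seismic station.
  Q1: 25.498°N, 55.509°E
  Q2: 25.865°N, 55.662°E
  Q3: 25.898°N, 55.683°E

Q1 at 25.498°N, 55.509°E:
  S2: 36.094 km
  S3: 17.727 km
  S4: 34.335 km
  → nearest: S3 (17.727 km)
Q2 at 25.865°N, 55.662°E:
  S2: 7.599 km
  S3: 26.095 km
  S4: 36.356 km
  → nearest: S2 (7.599 km)
Q3 at 25.898°N, 55.683°E:
  S2: 11.829 km
  S3: 30.228 km
  S4: 38.704 km
  → nearest: S2 (11.829 km)

Q1→S3; Q2→S2; Q3→S2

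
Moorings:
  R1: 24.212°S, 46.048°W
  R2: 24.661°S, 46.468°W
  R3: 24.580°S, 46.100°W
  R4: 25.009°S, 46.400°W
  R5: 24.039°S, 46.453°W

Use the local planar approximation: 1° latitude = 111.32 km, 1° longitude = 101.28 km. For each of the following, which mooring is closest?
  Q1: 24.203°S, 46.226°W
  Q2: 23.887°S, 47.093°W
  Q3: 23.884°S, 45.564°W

Q1 at 24.203°S, 46.226°W:
  R1: 18.056 km
  R2: 56.570 km
  R3: 43.865 km
  R4: 91.438 km
  R5: 29.358 km
  → nearest: R1 (18.056 km)
Q2 at 23.887°S, 47.093°W:
  R1: 111.850 km
  R2: 106.915 km
  R3: 126.751 km
  R4: 143.271 km
  R5: 66.991 km
  → nearest: R5 (66.991 km)
Q3 at 23.884°S, 45.564°W:
  R1: 61.124 km
  R2: 125.953 km
  R3: 94.604 km
  R4: 151.172 km
  R5: 91.676 km
  → nearest: R1 (61.124 km)

Q1→R1; Q2→R5; Q3→R1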